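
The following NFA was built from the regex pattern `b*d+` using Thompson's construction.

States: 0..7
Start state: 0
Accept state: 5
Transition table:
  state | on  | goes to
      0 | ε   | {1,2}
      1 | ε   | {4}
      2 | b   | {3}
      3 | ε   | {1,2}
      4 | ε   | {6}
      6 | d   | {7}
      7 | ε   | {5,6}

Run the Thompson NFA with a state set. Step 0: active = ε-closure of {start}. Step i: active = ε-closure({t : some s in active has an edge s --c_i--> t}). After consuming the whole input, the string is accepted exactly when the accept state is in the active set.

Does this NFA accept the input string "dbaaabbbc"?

Answer: REJECT

Trace:
start: ε-closure({0}) = {0,1,2,4,6}
'd' @ 1: {5,6,7}  [accepting]
'b' @ 2: {}  — state set empty
rest 'aaabbbc' ignored (set empty)
end set {} — state 5 not in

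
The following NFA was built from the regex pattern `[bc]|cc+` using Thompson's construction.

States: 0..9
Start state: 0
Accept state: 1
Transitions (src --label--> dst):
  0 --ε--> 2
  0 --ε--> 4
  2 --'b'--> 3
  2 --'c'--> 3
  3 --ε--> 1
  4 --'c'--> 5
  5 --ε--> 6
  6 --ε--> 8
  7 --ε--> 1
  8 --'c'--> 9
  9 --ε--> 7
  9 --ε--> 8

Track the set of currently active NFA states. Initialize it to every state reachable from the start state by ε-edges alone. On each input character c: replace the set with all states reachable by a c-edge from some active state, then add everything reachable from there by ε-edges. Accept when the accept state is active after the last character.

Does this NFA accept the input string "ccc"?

Answer: ACCEPT

Trace:
S₀ = ε-closure({0}) = {0,2,4}
'c' @ 1: {1,3,5,6,8}  [accepting]
'c' @ 2: {1,7,8,9}  [accepting]
'c' @ 3: {1,7,8,9}  [accepting]
final: {1,7,8,9}; accept 1 in set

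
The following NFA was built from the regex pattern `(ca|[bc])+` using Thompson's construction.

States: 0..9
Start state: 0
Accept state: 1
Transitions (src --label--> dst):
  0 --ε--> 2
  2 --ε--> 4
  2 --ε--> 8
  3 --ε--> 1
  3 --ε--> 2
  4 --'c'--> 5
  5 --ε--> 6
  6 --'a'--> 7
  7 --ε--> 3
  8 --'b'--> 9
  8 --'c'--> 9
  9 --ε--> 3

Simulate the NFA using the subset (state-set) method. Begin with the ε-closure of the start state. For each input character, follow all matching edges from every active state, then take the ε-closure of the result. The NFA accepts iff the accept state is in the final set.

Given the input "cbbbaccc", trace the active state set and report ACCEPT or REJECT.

Answer: REJECT

Steps:
S₀ = ε-closure({0}) = {0,2,4,8}
'c' @ 1: {1,2,3,4,5,6,8,9}  [accepting]
'b' @ 2: {1,2,3,4,8,9}  [accepting]
'b' @ 3: {1,2,3,4,8,9}  [accepting]
'b' @ 4: {1,2,3,4,8,9}  [accepting]
'a' @ 5: {}  — dead — no transitions
rest 'ccc' ignored (set empty)
end set {} — state 1 not in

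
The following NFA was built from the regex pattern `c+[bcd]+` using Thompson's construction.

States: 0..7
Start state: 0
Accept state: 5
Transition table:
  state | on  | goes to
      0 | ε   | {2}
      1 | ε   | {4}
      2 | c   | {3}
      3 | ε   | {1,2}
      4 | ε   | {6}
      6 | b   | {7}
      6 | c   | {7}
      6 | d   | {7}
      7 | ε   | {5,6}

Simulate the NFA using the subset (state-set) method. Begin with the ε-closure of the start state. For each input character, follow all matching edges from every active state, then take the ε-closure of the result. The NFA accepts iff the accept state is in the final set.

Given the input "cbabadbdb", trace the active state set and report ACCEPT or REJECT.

Answer: REJECT

Steps:
S₀ = ε-closure({0}) = {0,2}
'c' @ 1: {1,2,3,4,6}
'b' @ 2: {5,6,7}  ✓accept
'a' @ 3: {}  — dead — no transitions
rest 'badbdb' ignored (set empty)
after full input: {}  (accept=5 not in)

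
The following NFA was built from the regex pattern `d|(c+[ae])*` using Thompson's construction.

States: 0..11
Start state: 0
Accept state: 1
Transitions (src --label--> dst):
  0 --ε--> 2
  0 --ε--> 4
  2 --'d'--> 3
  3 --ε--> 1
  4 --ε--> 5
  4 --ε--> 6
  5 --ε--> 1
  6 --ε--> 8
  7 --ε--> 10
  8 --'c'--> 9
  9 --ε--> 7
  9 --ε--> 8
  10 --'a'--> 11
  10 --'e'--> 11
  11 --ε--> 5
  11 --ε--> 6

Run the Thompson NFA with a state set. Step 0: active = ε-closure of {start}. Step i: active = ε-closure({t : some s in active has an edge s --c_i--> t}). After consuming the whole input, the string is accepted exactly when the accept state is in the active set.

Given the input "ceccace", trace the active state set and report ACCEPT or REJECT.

S₀ = ε-closure({0}) = {0,1,2,4,5,6,8}
'c' @ 1: {7,8,9,10}
'e' @ 2: {1,5,6,8,11}  (accept∈set)
'c' @ 3: {7,8,9,10}
'c' @ 4: {7,8,9,10}
'a' @ 5: {1,5,6,8,11}  (accept∈set)
'c' @ 6: {7,8,9,10}
'e' @ 7: {1,5,6,8,11}  (accept∈set)
final: {1,5,6,8,11}; accept 1 in set

Answer: ACCEPT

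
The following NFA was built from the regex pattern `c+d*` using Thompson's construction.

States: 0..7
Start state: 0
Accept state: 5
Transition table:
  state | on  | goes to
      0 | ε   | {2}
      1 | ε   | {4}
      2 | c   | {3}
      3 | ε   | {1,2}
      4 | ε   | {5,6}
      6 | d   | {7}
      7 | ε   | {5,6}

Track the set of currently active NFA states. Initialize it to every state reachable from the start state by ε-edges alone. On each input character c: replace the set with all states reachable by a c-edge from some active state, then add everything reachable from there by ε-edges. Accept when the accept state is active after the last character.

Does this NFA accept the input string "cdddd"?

Answer: ACCEPT

Steps:
initial (ε-close {0}): {0,2}
'c' @ 1: {1,2,3,4,5,6}  [accepting]
'd' @ 2: {5,6,7}  [accepting]
'd' @ 3: {5,6,7}  [accepting]
'd' @ 4: {5,6,7}  [accepting]
'd' @ 5: {5,6,7}  [accepting]
final: {5,6,7}; accept 5 in set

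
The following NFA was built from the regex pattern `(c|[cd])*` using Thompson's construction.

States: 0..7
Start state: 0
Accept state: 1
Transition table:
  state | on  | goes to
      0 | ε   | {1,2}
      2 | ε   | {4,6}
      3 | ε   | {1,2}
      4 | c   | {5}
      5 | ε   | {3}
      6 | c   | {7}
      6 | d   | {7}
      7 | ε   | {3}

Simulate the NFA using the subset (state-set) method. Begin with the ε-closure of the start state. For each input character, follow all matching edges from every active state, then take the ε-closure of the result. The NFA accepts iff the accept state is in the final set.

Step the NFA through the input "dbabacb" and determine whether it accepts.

Answer: REJECT

Steps:
initial (ε-close {0}): {0,1,2,4,6}
'd' @ 1: {1,2,3,4,6,7}  ✓accept
'b' @ 2: {}  — dead — no transitions
rest 'abacb' ignored (set empty)
end set {} — state 1 not in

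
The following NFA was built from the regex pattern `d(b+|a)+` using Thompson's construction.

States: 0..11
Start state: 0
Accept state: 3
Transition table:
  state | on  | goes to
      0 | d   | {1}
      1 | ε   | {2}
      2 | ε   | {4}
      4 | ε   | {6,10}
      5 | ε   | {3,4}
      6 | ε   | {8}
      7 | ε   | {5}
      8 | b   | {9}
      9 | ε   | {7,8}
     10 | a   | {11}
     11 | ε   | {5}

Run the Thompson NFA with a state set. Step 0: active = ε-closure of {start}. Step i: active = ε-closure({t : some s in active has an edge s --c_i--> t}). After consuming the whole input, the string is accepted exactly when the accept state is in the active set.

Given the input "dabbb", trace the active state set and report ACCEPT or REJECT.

initial (ε-close {0}): {0}
'd' @ 1: {1,2,4,6,8,10}
'a' @ 2: {3,4,5,6,8,10,11}  ✓accept
'b' @ 3: {3,4,5,6,7,8,9,10}  ✓accept
'b' @ 4: {3,4,5,6,7,8,9,10}  ✓accept
'b' @ 5: {3,4,5,6,7,8,9,10}  ✓accept
final: {3,4,5,6,7,8,9,10}; accept 3 in set

Answer: ACCEPT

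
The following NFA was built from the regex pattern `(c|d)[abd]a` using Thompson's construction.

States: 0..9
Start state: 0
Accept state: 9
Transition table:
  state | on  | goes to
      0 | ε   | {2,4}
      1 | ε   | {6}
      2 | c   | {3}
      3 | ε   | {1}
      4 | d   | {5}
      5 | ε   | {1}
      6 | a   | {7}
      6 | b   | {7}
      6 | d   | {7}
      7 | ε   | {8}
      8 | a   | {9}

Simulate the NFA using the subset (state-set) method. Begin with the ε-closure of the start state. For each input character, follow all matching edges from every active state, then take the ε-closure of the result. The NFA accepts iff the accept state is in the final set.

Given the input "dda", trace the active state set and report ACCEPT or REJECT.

Answer: ACCEPT

Steps:
initial (ε-close {0}): {0,2,4}
'd' @ 1: {1,5,6}
'd' @ 2: {7,8}
'a' @ 3: {9}  (accept∈set)
after full input: {9}  (accept=9 in)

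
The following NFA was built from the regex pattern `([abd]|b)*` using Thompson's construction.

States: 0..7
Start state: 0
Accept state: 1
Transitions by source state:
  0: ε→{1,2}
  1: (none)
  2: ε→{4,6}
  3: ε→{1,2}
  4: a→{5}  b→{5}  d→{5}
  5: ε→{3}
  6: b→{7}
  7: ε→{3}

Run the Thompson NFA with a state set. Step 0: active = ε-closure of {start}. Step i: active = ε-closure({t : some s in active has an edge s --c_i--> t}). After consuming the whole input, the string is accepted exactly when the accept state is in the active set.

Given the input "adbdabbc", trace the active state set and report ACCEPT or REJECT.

Answer: REJECT

Trace:
initial (ε-close {0}): {0,1,2,4,6}
'a' @ 1: {1,2,3,4,5,6}  [accepting]
'd' @ 2: {1,2,3,4,5,6}  [accepting]
'b' @ 3: {1,2,3,4,5,6,7}  [accepting]
'd' @ 4: {1,2,3,4,5,6}  [accepting]
'a' @ 5: {1,2,3,4,5,6}  [accepting]
'b' @ 6: {1,2,3,4,5,6,7}  [accepting]
'b' @ 7: {1,2,3,4,5,6,7}  [accepting]
'c' @ 8: {}  — no active states
end set {} — state 1 not in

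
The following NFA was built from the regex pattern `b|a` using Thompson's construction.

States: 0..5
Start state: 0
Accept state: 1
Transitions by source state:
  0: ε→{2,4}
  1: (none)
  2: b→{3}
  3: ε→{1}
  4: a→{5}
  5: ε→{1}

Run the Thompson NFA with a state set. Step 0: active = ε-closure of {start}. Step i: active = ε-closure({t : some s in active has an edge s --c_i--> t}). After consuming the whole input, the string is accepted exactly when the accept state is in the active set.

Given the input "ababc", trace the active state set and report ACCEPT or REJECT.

Answer: REJECT

Trace:
S₀ = ε-closure({0}) = {0,2,4}
'a' @ 1: {1,5}  ✓accept
'b' @ 2: {}  — dead — no transitions
rest 'abc' ignored (set empty)
after full input: {}  (accept=1 not in)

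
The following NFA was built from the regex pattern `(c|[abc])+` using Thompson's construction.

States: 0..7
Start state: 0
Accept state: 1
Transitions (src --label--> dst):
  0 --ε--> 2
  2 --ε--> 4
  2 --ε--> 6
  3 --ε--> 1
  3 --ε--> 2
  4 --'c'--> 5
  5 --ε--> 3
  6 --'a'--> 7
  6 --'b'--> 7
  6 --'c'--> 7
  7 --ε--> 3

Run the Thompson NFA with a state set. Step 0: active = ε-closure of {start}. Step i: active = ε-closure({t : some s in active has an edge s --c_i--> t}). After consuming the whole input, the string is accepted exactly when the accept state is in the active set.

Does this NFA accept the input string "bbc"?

start: ε-closure({0}) = {0,2,4,6}
'b' @ 1: {1,2,3,4,6,7}  [accepting]
'b' @ 2: {1,2,3,4,6,7}  [accepting]
'c' @ 3: {1,2,3,4,5,6,7}  [accepting]
after full input: {1,2,3,4,5,6,7}  (accept=1 in)

Answer: ACCEPT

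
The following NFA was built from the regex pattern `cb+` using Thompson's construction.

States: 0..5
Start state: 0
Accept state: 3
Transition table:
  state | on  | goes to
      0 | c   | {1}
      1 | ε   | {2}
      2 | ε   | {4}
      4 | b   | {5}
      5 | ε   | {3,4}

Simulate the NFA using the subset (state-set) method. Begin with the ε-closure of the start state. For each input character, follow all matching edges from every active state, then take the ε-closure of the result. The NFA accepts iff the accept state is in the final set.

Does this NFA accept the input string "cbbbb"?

initial (ε-close {0}): {0}
'c' @ 1: {1,2,4}
'b' @ 2: {3,4,5}  [accepting]
'b' @ 3: {3,4,5}  [accepting]
'b' @ 4: {3,4,5}  [accepting]
'b' @ 5: {3,4,5}  [accepting]
end set {3,4,5} — state 3 in

Answer: ACCEPT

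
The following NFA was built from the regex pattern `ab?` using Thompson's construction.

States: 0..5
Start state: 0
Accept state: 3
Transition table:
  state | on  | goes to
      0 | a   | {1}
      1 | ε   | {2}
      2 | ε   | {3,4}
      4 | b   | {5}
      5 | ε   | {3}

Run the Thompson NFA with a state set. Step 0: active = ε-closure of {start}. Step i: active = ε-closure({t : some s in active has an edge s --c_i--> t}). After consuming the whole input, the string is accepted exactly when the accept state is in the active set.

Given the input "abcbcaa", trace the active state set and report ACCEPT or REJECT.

start: ε-closure({0}) = {0}
'a' @ 1: {1,2,3,4}  ✓accept
'b' @ 2: {3,5}  ✓accept
'c' @ 3: {}  — no active states
rest 'bcaa' ignored (set empty)
after full input: {}  (accept=3 not in)

Answer: REJECT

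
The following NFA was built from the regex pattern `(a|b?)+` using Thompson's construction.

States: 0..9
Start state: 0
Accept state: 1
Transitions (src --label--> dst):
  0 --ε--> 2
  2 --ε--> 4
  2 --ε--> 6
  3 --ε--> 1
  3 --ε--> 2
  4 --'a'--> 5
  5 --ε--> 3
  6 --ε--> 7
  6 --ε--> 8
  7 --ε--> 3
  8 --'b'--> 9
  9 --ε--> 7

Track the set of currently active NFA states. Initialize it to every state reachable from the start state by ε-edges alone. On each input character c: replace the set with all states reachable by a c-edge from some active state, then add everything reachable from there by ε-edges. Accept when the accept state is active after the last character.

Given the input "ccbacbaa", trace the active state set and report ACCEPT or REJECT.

S₀ = ε-closure({0}) = {0,1,2,3,4,6,7,8}
'c' @ 1: {}  — state set empty
rest 'cbacbaa' ignored (set empty)
final: {}; accept 1 not in set

Answer: REJECT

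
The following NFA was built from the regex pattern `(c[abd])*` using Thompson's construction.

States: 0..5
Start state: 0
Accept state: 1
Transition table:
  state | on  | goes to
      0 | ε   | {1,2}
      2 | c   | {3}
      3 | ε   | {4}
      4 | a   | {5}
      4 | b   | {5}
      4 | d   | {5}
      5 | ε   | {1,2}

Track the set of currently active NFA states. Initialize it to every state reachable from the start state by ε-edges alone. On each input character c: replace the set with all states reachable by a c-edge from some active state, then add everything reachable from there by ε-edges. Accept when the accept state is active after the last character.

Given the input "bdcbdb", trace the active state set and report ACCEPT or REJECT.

S₀ = ε-closure({0}) = {0,1,2}
'b' @ 1: {}  — state set empty
rest 'dcbdb' ignored (set empty)
end set {} — state 1 not in

Answer: REJECT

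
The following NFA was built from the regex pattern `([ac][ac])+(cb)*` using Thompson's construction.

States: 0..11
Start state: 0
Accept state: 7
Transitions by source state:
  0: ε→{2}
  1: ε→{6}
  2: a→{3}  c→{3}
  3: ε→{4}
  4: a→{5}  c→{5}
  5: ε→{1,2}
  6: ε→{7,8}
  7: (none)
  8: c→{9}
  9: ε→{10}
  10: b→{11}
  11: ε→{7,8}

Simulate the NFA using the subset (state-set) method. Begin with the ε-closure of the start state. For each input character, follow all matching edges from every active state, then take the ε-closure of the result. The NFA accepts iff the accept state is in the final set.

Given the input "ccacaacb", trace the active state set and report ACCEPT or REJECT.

S₀ = ε-closure({0}) = {0,2}
'c' @ 1: {3,4}
'c' @ 2: {1,2,5,6,7,8}  [accepting]
'a' @ 3: {3,4}
'c' @ 4: {1,2,5,6,7,8}  [accepting]
'a' @ 5: {3,4}
'a' @ 6: {1,2,5,6,7,8}  [accepting]
'c' @ 7: {3,4,9,10}
'b' @ 8: {7,8,11}  [accepting]
final: {7,8,11}; accept 7 in set

Answer: ACCEPT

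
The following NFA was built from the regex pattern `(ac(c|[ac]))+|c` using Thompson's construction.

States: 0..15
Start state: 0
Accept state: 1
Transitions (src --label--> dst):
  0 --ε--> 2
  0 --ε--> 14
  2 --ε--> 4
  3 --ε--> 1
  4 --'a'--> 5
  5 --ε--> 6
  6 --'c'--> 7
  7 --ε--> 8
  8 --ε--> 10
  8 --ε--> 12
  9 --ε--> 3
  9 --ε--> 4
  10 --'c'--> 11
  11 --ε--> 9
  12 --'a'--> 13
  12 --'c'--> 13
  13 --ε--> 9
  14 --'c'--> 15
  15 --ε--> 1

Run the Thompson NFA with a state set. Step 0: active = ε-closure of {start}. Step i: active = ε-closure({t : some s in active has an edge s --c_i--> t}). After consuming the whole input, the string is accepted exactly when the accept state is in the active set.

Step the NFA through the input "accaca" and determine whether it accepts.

Answer: ACCEPT

Derivation:
start: ε-closure({0}) = {0,2,4,14}
'a' @ 1: {5,6}
'c' @ 2: {7,8,10,12}
'c' @ 3: {1,3,4,9,11,13}  [accepting]
'a' @ 4: {5,6}
'c' @ 5: {7,8,10,12}
'a' @ 6: {1,3,4,9,13}  [accepting]
end set {1,3,4,9,13} — state 1 in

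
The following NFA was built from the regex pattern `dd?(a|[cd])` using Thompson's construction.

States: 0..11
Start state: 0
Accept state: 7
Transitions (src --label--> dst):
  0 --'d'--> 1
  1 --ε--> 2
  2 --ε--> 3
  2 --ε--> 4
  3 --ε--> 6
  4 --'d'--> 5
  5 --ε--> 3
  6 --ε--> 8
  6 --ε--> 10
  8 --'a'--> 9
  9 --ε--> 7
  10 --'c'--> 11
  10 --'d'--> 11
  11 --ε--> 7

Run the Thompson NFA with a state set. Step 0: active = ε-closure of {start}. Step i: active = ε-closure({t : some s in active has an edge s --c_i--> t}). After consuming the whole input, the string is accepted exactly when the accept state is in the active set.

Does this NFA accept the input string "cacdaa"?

Answer: REJECT

Derivation:
initial (ε-close {0}): {0}
'c' @ 1: {}  — dead — no transitions
rest 'acdaa' ignored (set empty)
final: {}; accept 7 not in set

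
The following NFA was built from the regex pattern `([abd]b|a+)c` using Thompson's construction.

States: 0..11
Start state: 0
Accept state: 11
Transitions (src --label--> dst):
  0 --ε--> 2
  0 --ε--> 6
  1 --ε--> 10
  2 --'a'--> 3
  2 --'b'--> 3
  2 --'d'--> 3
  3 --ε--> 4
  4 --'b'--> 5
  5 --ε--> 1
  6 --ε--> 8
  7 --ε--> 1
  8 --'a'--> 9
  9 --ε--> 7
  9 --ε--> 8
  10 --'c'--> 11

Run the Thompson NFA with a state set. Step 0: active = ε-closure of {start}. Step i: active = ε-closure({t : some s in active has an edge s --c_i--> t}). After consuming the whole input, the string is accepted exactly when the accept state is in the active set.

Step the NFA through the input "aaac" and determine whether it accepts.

start: ε-closure({0}) = {0,2,6,8}
'a' @ 1: {1,3,4,7,8,9,10}
'a' @ 2: {1,7,8,9,10}
'a' @ 3: {1,7,8,9,10}
'c' @ 4: {11}  (accept∈set)
after full input: {11}  (accept=11 in)

Answer: ACCEPT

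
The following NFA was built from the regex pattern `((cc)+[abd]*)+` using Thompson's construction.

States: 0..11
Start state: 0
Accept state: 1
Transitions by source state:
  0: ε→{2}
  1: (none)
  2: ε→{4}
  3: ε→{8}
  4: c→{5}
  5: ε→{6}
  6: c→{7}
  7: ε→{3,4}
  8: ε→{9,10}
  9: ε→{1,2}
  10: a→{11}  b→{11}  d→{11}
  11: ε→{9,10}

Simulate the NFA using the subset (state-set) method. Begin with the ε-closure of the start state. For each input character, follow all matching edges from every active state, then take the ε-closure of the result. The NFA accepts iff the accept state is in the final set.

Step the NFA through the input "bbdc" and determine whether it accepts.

Answer: REJECT

Trace:
S₀ = ε-closure({0}) = {0,2,4}
'b' @ 1: {}  — state set empty
rest 'bdc' ignored (set empty)
after full input: {}  (accept=1 not in)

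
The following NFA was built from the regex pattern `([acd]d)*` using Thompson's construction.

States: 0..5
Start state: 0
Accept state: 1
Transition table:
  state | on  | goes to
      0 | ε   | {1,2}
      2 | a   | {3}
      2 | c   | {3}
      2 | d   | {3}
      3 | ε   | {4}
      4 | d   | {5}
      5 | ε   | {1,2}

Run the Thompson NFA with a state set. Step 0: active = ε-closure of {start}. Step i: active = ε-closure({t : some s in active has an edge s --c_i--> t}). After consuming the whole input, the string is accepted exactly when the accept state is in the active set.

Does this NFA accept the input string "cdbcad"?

Answer: REJECT

Trace:
start: ε-closure({0}) = {0,1,2}
'c' @ 1: {3,4}
'd' @ 2: {1,2,5}  ✓accept
'b' @ 3: {}  — state set empty
rest 'cad' ignored (set empty)
end set {} — state 1 not in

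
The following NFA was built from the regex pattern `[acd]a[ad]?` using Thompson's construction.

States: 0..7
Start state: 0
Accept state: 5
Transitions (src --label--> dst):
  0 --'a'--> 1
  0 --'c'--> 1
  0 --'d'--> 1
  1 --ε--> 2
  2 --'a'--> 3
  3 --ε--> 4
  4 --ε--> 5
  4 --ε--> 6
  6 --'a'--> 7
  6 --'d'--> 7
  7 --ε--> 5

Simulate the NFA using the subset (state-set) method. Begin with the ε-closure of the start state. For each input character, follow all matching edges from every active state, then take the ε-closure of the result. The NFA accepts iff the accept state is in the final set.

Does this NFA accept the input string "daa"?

Answer: ACCEPT

Steps:
start: ε-closure({0}) = {0}
'd' @ 1: {1,2}
'a' @ 2: {3,4,5,6}  [accepting]
'a' @ 3: {5,7}  [accepting]
end set {5,7} — state 5 in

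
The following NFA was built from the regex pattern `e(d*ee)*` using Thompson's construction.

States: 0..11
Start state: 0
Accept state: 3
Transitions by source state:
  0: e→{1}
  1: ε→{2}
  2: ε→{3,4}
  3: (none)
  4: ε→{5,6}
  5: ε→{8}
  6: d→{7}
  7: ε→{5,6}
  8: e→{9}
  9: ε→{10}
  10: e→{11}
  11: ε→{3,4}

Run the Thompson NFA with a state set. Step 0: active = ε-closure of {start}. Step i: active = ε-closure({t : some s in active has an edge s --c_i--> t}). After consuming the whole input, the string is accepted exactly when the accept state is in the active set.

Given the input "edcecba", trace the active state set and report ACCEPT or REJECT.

Answer: REJECT

Derivation:
start: ε-closure({0}) = {0}
'e' @ 1: {1,2,3,4,5,6,8}  [accepting]
'd' @ 2: {5,6,7,8}
'c' @ 3: {}  — no active states
rest 'ecba' ignored (set empty)
end set {} — state 3 not in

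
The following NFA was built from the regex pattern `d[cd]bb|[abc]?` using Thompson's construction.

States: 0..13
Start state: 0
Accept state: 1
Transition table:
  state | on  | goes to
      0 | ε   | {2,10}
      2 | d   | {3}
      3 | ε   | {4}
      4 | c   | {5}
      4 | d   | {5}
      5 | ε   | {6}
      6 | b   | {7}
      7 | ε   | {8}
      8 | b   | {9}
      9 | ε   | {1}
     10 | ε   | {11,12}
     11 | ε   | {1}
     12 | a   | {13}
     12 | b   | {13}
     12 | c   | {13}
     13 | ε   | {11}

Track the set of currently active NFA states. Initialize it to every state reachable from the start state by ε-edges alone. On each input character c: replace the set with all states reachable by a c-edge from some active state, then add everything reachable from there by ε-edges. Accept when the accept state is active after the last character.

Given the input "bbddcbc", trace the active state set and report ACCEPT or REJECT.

Answer: REJECT

Trace:
S₀ = ε-closure({0}) = {0,1,2,10,11,12}
'b' @ 1: {1,11,13}  ✓accept
'b' @ 2: {}  — dead — no transitions
rest 'ddcbc' ignored (set empty)
end set {} — state 1 not in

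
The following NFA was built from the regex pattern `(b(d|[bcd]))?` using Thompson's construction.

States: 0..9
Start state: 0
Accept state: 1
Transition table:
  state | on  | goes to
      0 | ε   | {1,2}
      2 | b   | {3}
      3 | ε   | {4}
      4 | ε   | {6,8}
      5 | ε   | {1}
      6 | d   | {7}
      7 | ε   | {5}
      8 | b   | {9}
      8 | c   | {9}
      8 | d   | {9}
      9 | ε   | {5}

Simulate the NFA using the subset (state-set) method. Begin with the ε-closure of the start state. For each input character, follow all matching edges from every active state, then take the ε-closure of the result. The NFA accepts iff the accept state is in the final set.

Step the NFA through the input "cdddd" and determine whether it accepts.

initial (ε-close {0}): {0,1,2}
'c' @ 1: {}  — dead — no transitions
rest 'dddd' ignored (set empty)
end set {} — state 1 not in

Answer: REJECT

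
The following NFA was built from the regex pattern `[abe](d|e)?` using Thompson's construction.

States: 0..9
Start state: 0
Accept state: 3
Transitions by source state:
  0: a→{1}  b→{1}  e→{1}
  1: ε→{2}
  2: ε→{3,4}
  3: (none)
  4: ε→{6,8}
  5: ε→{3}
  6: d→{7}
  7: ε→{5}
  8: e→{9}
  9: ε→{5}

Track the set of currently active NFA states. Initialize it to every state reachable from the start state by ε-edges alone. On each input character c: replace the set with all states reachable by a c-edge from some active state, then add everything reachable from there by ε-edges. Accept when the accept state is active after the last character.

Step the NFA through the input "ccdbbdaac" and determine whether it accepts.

start: ε-closure({0}) = {0}
'c' @ 1: {}  — no active states
rest 'cdbbdaac' ignored (set empty)
final: {}; accept 3 not in set

Answer: REJECT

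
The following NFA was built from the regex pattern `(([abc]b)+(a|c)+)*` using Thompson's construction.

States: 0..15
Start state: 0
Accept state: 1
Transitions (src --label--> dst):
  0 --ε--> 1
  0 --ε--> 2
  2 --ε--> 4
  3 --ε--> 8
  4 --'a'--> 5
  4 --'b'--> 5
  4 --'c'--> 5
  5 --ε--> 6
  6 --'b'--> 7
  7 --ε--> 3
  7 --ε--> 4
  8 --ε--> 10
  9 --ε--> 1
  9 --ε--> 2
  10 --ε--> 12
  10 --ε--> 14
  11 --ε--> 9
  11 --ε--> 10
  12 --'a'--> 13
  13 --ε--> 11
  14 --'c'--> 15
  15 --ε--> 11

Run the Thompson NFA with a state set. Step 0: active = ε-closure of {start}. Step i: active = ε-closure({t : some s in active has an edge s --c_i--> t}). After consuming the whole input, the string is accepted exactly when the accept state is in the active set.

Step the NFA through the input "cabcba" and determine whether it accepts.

Answer: REJECT

Trace:
S₀ = ε-closure({0}) = {0,1,2,4}
'c' @ 1: {5,6}
'a' @ 2: {}  — no active states
rest 'bcba' ignored (set empty)
after full input: {}  (accept=1 not in)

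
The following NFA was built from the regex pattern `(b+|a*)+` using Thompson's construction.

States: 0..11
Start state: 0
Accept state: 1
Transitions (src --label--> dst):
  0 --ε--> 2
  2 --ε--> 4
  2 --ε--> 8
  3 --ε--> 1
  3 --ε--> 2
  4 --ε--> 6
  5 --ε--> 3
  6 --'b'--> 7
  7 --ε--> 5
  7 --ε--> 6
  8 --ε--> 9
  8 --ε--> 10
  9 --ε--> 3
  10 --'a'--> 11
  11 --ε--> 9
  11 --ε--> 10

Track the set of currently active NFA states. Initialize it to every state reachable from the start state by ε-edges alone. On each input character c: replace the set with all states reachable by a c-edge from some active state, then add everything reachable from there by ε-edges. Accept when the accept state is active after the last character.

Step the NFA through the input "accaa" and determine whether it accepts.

S₀ = ε-closure({0}) = {0,1,2,3,4,6,8,9,10}
'a' @ 1: {1,2,3,4,6,8,9,10,11}  (accept∈set)
'c' @ 2: {}  — dead — no transitions
rest 'caa' ignored (set empty)
final: {}; accept 1 not in set

Answer: REJECT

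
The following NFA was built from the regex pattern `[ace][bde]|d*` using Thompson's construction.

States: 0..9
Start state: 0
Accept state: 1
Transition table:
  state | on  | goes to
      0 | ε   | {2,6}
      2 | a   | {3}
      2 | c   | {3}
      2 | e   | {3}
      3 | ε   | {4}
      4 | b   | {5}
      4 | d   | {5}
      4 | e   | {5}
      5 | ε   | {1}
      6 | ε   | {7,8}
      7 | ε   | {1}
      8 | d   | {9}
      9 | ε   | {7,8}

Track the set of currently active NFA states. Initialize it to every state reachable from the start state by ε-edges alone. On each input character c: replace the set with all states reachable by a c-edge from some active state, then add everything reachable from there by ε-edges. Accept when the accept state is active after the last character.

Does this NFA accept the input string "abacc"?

initial (ε-close {0}): {0,1,2,6,7,8}
'a' @ 1: {3,4}
'b' @ 2: {1,5}  ✓accept
'a' @ 3: {}  — state set empty
rest 'cc' ignored (set empty)
final: {}; accept 1 not in set

Answer: REJECT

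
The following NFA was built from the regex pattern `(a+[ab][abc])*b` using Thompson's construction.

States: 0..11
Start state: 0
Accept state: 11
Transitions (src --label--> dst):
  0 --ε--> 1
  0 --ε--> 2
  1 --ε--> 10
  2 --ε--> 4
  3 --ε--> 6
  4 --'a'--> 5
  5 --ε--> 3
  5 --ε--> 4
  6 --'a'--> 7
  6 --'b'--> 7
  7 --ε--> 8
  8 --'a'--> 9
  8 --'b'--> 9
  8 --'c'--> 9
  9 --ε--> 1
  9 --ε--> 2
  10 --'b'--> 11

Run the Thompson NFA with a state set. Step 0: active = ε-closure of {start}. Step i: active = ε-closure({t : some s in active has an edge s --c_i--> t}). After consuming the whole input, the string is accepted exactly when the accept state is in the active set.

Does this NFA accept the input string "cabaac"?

S₀ = ε-closure({0}) = {0,1,2,4,10}
'c' @ 1: {}  — no active states
rest 'abaac' ignored (set empty)
end set {} — state 11 not in

Answer: REJECT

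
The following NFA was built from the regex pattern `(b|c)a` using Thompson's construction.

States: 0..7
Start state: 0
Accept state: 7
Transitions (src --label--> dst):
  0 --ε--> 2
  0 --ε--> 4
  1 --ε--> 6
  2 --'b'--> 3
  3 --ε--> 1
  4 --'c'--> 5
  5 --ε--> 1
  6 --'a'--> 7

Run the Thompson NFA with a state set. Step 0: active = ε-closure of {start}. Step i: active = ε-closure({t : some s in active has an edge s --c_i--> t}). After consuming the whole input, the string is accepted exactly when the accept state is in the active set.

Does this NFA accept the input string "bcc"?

start: ε-closure({0}) = {0,2,4}
'b' @ 1: {1,3,6}
'c' @ 2: {}  — dead — no transitions
rest 'c' ignored (set empty)
after full input: {}  (accept=7 not in)

Answer: REJECT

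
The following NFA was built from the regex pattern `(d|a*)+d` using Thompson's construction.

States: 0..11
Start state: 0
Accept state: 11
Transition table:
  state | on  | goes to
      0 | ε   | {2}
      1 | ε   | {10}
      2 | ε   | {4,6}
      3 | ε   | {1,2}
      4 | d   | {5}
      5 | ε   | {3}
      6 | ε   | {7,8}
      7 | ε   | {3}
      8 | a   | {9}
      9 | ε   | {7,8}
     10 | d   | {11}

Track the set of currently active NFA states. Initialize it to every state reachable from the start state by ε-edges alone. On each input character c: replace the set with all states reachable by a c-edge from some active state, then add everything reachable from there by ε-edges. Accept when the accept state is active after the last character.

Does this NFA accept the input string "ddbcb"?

Answer: REJECT

Steps:
initial (ε-close {0}): {0,1,2,3,4,6,7,8,10}
'd' @ 1: {1,2,3,4,5,6,7,8,10,11}  [accepting]
'd' @ 2: {1,2,3,4,5,6,7,8,10,11}  [accepting]
'b' @ 3: {}  — state set empty
rest 'cb' ignored (set empty)
final: {}; accept 11 not in set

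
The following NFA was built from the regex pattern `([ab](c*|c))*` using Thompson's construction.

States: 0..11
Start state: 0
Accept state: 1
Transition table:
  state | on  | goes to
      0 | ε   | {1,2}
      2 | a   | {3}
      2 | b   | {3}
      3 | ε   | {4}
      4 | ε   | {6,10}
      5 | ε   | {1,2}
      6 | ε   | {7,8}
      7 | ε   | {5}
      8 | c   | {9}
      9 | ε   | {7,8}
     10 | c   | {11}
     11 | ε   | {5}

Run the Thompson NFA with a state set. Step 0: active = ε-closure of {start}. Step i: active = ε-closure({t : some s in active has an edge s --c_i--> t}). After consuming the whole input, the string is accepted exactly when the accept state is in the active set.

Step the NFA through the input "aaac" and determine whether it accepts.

S₀ = ε-closure({0}) = {0,1,2}
'a' @ 1: {1,2,3,4,5,6,7,8,10}  (accept∈set)
'a' @ 2: {1,2,3,4,5,6,7,8,10}  (accept∈set)
'a' @ 3: {1,2,3,4,5,6,7,8,10}  (accept∈set)
'c' @ 4: {1,2,5,7,8,9,11}  (accept∈set)
final: {1,2,5,7,8,9,11}; accept 1 in set

Answer: ACCEPT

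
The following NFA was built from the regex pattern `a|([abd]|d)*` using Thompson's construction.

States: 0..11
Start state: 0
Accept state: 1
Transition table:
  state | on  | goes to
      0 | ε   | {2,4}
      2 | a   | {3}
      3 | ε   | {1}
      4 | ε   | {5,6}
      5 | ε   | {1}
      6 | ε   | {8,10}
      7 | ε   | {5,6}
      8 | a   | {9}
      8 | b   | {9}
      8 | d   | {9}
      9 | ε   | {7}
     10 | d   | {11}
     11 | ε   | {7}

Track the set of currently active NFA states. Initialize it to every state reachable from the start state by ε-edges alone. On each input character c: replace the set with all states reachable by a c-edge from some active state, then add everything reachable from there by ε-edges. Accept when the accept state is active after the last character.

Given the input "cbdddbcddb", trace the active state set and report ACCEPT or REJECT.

initial (ε-close {0}): {0,1,2,4,5,6,8,10}
'c' @ 1: {}  — no active states
rest 'bdddbcddb' ignored (set empty)
end set {} — state 1 not in

Answer: REJECT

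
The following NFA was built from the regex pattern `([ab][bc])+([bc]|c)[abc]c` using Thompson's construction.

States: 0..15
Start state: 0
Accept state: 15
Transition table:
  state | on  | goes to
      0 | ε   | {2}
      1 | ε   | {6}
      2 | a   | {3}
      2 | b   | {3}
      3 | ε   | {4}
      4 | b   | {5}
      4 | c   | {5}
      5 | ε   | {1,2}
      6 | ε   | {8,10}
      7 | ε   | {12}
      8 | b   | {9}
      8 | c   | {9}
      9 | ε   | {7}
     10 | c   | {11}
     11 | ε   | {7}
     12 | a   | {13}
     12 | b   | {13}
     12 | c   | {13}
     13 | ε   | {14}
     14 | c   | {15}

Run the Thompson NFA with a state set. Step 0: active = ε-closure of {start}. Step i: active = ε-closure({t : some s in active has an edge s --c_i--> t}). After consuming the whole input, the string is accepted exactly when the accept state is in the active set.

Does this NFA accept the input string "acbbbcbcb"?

Answer: REJECT

Derivation:
start: ε-closure({0}) = {0,2}
'a' @ 1: {3,4}
'c' @ 2: {1,2,5,6,8,10}
'b' @ 3: {3,4,7,9,12}
'b' @ 4: {1,2,5,6,8,10,13,14}
'b' @ 5: {3,4,7,9,12}
'c' @ 6: {1,2,5,6,8,10,13,14}
'b' @ 7: {3,4,7,9,12}
'c' @ 8: {1,2,5,6,8,10,13,14}
'b' @ 9: {3,4,7,9,12}
end set {3,4,7,9,12} — state 15 not in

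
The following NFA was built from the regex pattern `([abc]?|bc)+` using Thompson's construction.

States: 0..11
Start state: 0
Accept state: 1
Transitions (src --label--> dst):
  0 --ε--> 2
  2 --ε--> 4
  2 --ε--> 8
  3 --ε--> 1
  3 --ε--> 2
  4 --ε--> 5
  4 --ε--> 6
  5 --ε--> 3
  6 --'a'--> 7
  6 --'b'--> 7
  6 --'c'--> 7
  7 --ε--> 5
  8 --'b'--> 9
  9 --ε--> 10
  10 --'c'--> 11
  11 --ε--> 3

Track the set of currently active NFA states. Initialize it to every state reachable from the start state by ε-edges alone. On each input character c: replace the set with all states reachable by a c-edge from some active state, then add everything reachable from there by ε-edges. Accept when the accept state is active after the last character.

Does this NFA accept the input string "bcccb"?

Answer: ACCEPT

Steps:
S₀ = ε-closure({0}) = {0,1,2,3,4,5,6,8}
'b' @ 1: {1,2,3,4,5,6,7,8,9,10}  ✓accept
'c' @ 2: {1,2,3,4,5,6,7,8,11}  ✓accept
'c' @ 3: {1,2,3,4,5,6,7,8}  ✓accept
'c' @ 4: {1,2,3,4,5,6,7,8}  ✓accept
'b' @ 5: {1,2,3,4,5,6,7,8,9,10}  ✓accept
after full input: {1,2,3,4,5,6,7,8,9,10}  (accept=1 in)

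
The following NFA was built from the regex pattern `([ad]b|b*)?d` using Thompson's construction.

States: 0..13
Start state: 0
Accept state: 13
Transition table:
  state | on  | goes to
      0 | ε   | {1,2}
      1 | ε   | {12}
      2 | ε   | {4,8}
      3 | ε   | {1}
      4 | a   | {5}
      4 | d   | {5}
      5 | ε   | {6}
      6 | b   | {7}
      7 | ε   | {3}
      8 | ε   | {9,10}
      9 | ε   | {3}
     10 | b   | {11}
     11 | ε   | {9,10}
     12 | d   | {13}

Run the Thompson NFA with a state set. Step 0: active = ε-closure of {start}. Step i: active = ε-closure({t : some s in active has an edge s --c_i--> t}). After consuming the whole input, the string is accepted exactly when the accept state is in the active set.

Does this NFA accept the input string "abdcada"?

Answer: REJECT

Trace:
initial (ε-close {0}): {0,1,2,3,4,8,9,10,12}
'a' @ 1: {5,6}
'b' @ 2: {1,3,7,12}
'd' @ 3: {13}  [accepting]
'c' @ 4: {}  — dead — no transitions
rest 'ada' ignored (set empty)
final: {}; accept 13 not in set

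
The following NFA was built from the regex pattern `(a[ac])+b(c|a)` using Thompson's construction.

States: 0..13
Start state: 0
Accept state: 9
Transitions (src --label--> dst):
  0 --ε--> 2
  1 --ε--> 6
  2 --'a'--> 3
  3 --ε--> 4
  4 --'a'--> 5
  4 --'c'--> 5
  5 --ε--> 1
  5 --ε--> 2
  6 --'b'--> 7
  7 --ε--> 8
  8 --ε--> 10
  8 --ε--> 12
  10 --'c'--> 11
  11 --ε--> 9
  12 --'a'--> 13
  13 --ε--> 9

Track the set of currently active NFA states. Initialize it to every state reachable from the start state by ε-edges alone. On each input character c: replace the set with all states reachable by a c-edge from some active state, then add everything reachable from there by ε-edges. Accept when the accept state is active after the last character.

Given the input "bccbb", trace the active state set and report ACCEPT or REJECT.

initial (ε-close {0}): {0,2}
'b' @ 1: {}  — state set empty
rest 'ccbb' ignored (set empty)
end set {} — state 9 not in

Answer: REJECT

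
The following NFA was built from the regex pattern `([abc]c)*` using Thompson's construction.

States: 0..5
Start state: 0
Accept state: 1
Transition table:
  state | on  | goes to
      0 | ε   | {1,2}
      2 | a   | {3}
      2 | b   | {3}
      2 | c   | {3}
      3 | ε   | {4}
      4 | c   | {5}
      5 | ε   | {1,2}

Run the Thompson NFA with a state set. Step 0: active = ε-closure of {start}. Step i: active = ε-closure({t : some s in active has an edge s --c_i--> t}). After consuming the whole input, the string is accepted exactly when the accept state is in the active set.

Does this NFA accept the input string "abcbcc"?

S₀ = ε-closure({0}) = {0,1,2}
'a' @ 1: {3,4}
'b' @ 2: {}  — dead — no transitions
rest 'cbcc' ignored (set empty)
after full input: {}  (accept=1 not in)

Answer: REJECT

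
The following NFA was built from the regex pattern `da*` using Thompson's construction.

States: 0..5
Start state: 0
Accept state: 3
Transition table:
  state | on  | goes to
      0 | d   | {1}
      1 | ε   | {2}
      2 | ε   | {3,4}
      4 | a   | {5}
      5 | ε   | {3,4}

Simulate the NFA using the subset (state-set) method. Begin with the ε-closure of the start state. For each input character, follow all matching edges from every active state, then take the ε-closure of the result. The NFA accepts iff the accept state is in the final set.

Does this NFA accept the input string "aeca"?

initial (ε-close {0}): {0}
'a' @ 1: {}  — state set empty
rest 'eca' ignored (set empty)
after full input: {}  (accept=3 not in)

Answer: REJECT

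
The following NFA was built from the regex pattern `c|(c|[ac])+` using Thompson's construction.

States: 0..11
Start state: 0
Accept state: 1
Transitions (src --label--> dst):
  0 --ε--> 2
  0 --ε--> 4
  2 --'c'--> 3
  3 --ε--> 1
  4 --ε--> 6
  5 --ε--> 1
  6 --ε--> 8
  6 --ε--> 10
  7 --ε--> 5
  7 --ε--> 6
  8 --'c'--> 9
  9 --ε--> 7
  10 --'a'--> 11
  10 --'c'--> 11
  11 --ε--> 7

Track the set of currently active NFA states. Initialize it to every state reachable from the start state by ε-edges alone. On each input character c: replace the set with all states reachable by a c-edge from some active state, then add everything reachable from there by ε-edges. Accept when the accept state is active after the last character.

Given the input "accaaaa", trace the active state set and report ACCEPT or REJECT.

start: ε-closure({0}) = {0,2,4,6,8,10}
'a' @ 1: {1,5,6,7,8,10,11}  ✓accept
'c' @ 2: {1,5,6,7,8,9,10,11}  ✓accept
'c' @ 3: {1,5,6,7,8,9,10,11}  ✓accept
'a' @ 4: {1,5,6,7,8,10,11}  ✓accept
'a' @ 5: {1,5,6,7,8,10,11}  ✓accept
'a' @ 6: {1,5,6,7,8,10,11}  ✓accept
'a' @ 7: {1,5,6,7,8,10,11}  ✓accept
end set {1,5,6,7,8,10,11} — state 1 in

Answer: ACCEPT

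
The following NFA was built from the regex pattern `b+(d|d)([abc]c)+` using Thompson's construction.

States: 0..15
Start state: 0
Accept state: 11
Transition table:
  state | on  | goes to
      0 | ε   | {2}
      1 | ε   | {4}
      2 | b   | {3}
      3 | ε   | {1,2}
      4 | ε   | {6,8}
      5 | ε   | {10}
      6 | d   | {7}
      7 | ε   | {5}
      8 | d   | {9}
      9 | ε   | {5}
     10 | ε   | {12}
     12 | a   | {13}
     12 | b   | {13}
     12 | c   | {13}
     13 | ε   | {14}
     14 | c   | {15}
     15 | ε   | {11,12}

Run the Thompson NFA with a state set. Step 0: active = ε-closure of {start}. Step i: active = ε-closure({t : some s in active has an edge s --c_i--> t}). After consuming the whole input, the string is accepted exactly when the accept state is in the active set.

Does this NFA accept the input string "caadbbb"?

initial (ε-close {0}): {0,2}
'c' @ 1: {}  — no active states
rest 'aadbbb' ignored (set empty)
end set {} — state 11 not in

Answer: REJECT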